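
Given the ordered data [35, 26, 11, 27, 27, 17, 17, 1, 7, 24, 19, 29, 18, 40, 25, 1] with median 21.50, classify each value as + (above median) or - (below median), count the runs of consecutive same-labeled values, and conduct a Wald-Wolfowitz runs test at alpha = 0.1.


Step 1: Compute median = 21.50; label A = above, B = below.
Labels in order: AABAABBBBABABAAB  (n_A = 8, n_B = 8)
Step 2: Count runs R = 10.
Step 3: Under H0 (random ordering), E[R] = 2*n_A*n_B/(n_A+n_B) + 1 = 2*8*8/16 + 1 = 9.0000.
        Var[R] = 2*n_A*n_B*(2*n_A*n_B - n_A - n_B) / ((n_A+n_B)^2 * (n_A+n_B-1)) = 14336/3840 = 3.7333.
        SD[R] = 1.9322.
Step 4: Continuity-corrected z = (R - 0.5 - E[R]) / SD[R] = (10 - 0.5 - 9.0000) / 1.9322 = 0.2588.
Step 5: Two-sided p-value via normal approximation = 2*(1 - Phi(|z|)) = 0.795809.
Step 6: alpha = 0.1. fail to reject H0.

R = 10, z = 0.2588, p = 0.795809, fail to reject H0.


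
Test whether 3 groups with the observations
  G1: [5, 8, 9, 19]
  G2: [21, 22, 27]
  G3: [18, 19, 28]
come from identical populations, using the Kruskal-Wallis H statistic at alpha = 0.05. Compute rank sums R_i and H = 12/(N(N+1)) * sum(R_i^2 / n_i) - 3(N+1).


Step 1: Combine all N = 10 observations and assign midranks.
sorted (value, group, rank): (5,G1,1), (8,G1,2), (9,G1,3), (18,G3,4), (19,G1,5.5), (19,G3,5.5), (21,G2,7), (22,G2,8), (27,G2,9), (28,G3,10)
Step 2: Sum ranks within each group.
R_1 = 11.5 (n_1 = 4)
R_2 = 24 (n_2 = 3)
R_3 = 19.5 (n_3 = 3)
Step 3: H = 12/(N(N+1)) * sum(R_i^2/n_i) - 3(N+1)
     = 12/(10*11) * (11.5^2/4 + 24^2/3 + 19.5^2/3) - 3*11
     = 0.109091 * 351.812 - 33
     = 5.379545.
Step 4: Ties present; correction factor C = 1 - 6/(10^3 - 10) = 0.993939. Corrected H = 5.379545 / 0.993939 = 5.412348.
Step 5: Under H0, H ~ chi^2(2); p-value = 0.066792.
Step 6: alpha = 0.05. fail to reject H0.

H = 5.4123, df = 2, p = 0.066792, fail to reject H0.


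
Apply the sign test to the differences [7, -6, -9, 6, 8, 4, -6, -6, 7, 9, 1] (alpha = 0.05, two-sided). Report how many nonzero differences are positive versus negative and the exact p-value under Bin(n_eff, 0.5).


Step 1: Discard zero differences. Original n = 11; n_eff = number of nonzero differences = 11.
Nonzero differences (with sign): +7, -6, -9, +6, +8, +4, -6, -6, +7, +9, +1
Step 2: Count signs: positive = 7, negative = 4.
Step 3: Under H0: P(positive) = 0.5, so the number of positives S ~ Bin(11, 0.5).
Step 4: Two-sided exact p-value = sum of Bin(11,0.5) probabilities at or below the observed probability = 0.548828.
Step 5: alpha = 0.05. fail to reject H0.

n_eff = 11, pos = 7, neg = 4, p = 0.548828, fail to reject H0.


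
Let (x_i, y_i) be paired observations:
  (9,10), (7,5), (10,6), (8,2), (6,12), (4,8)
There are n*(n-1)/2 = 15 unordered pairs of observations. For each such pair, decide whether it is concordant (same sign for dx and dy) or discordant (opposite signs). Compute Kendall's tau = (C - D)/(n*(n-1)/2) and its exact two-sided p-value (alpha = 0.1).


Step 1: Enumerate the 15 unordered pairs (i,j) with i<j and classify each by sign(x_j-x_i) * sign(y_j-y_i).
  (1,2):dx=-2,dy=-5->C; (1,3):dx=+1,dy=-4->D; (1,4):dx=-1,dy=-8->C; (1,5):dx=-3,dy=+2->D
  (1,6):dx=-5,dy=-2->C; (2,3):dx=+3,dy=+1->C; (2,4):dx=+1,dy=-3->D; (2,5):dx=-1,dy=+7->D
  (2,6):dx=-3,dy=+3->D; (3,4):dx=-2,dy=-4->C; (3,5):dx=-4,dy=+6->D; (3,6):dx=-6,dy=+2->D
  (4,5):dx=-2,dy=+10->D; (4,6):dx=-4,dy=+6->D; (5,6):dx=-2,dy=-4->C
Step 2: C = 6, D = 9, total pairs = 15.
Step 3: tau = (C - D)/(n(n-1)/2) = (6 - 9)/15 = -0.200000.
Step 4: Exact two-sided p-value (enumerate n! = 720 permutations of y under H0): p = 0.719444.
Step 5: alpha = 0.1. fail to reject H0.

tau_b = -0.2000 (C=6, D=9), p = 0.719444, fail to reject H0.


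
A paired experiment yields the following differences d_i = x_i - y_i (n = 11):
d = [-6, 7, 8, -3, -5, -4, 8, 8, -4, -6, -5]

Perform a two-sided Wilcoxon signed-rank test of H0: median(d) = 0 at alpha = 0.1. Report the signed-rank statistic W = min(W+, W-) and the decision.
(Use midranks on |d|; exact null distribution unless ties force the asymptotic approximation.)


Step 1: Drop any zero differences (none here) and take |d_i|.
|d| = [6, 7, 8, 3, 5, 4, 8, 8, 4, 6, 5]
Step 2: Midrank |d_i| (ties get averaged ranks).
ranks: |6|->6.5, |7|->8, |8|->10, |3|->1, |5|->4.5, |4|->2.5, |8|->10, |8|->10, |4|->2.5, |6|->6.5, |5|->4.5
Step 3: Attach original signs; sum ranks with positive sign and with negative sign.
W+ = 8 + 10 + 10 + 10 = 38
W- = 6.5 + 1 + 4.5 + 2.5 + 2.5 + 6.5 + 4.5 = 28
(Check: W+ + W- = 66 should equal n(n+1)/2 = 66.)
Step 4: Test statistic W = min(W+, W-) = 28.
Step 5: Ties in |d|, so use the tie-corrected normal approximation.
        E[W] = n(n+1)/4 = 11*12/4 = 33.
        Tie groups: |d|=4 (t=2), |d|=5 (t=2), |d|=6 (t=2), |d|=8 (t=3); sum(t^3 - t) = 42.
        Var[W] = n(n+1)(2n+1)/24 - sum(t^3-t)/48 = 3036/24 - 42/48 = 125.625.
        z = (W - E[W]) / sqrt(Var[W]) = (28 - 33) / 11.2083 = -0.4461.
        Two-sided p = 2*Phi(z) = 0.655525.
Step 6: alpha = 0.1. fail to reject H0.

W+ = 38, W- = 28, W = min = 28, p = 0.655525, fail to reject H0.


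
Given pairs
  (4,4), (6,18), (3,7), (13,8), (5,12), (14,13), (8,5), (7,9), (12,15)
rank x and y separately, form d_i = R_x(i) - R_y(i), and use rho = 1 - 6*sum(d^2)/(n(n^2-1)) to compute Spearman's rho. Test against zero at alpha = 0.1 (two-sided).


Step 1: Rank x and y separately (midranks; no ties here).
rank(x): 4->2, 6->4, 3->1, 13->8, 5->3, 14->9, 8->6, 7->5, 12->7
rank(y): 4->1, 18->9, 7->3, 8->4, 12->6, 13->7, 5->2, 9->5, 15->8
Step 2: d_i = R_x(i) - R_y(i); compute d_i^2.
  (2-1)^2=1, (4-9)^2=25, (1-3)^2=4, (8-4)^2=16, (3-6)^2=9, (9-7)^2=4, (6-2)^2=16, (5-5)^2=0, (7-8)^2=1
sum(d^2) = 76.
Step 3: rho = 1 - 6*76 / (9*(9^2 - 1)) = 1 - 456/720 = 0.366667.
Step 4: Under H0, t = rho * sqrt((n-2)/(1-rho^2)) = 1.0427 ~ t(7).
Step 5: Two-sided p-value from the t-distribution with 7 df = 0.331740.
Step 6: alpha = 0.1. fail to reject H0.

rho = 0.3667, p = 0.331740, fail to reject H0 at alpha = 0.1.


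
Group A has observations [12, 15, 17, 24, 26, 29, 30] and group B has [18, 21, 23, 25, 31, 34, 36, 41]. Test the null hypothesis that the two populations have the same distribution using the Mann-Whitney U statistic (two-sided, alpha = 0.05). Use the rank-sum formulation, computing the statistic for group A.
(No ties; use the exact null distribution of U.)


Step 1: Combine and sort all 15 observations; assign midranks.
sorted (value, group): (12,X), (15,X), (17,X), (18,Y), (21,Y), (23,Y), (24,X), (25,Y), (26,X), (29,X), (30,X), (31,Y), (34,Y), (36,Y), (41,Y)
ranks: 12->1, 15->2, 17->3, 18->4, 21->5, 23->6, 24->7, 25->8, 26->9, 29->10, 30->11, 31->12, 34->13, 36->14, 41->15
Step 2: Rank sum for X: R1 = 1 + 2 + 3 + 7 + 9 + 10 + 11 = 43.
Step 3: U_X = R1 - n1(n1+1)/2 = 43 - 7*8/2 = 43 - 28 = 15.
       U_Y = n1*n2 - U_X = 56 - 15 = 41.
Step 4: No ties, so the exact null distribution of U (based on enumerating the C(15,7) = 6435 equally likely rank assignments) gives the two-sided p-value.
Step 5: p-value = 0.151981; compare to alpha = 0.05. fail to reject H0.

U_X = 15, p = 0.151981, fail to reject H0 at alpha = 0.05.


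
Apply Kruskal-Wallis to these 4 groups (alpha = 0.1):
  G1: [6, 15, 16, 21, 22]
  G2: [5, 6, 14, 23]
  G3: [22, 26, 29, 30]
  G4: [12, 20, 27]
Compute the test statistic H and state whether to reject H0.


Step 1: Combine all N = 16 observations and assign midranks.
sorted (value, group, rank): (5,G2,1), (6,G1,2.5), (6,G2,2.5), (12,G4,4), (14,G2,5), (15,G1,6), (16,G1,7), (20,G4,8), (21,G1,9), (22,G1,10.5), (22,G3,10.5), (23,G2,12), (26,G3,13), (27,G4,14), (29,G3,15), (30,G3,16)
Step 2: Sum ranks within each group.
R_1 = 35 (n_1 = 5)
R_2 = 20.5 (n_2 = 4)
R_3 = 54.5 (n_3 = 4)
R_4 = 26 (n_4 = 3)
Step 3: H = 12/(N(N+1)) * sum(R_i^2/n_i) - 3(N+1)
     = 12/(16*17) * (35^2/5 + 20.5^2/4 + 54.5^2/4 + 26^2/3) - 3*17
     = 0.044118 * 1317.96 - 51
     = 7.145221.
Step 4: Ties present; correction factor C = 1 - 12/(16^3 - 16) = 0.997059. Corrected H = 7.145221 / 0.997059 = 7.166298.
Step 5: Under H0, H ~ chi^2(3); p-value = 0.066782.
Step 6: alpha = 0.1. reject H0.

H = 7.1663, df = 3, p = 0.066782, reject H0.


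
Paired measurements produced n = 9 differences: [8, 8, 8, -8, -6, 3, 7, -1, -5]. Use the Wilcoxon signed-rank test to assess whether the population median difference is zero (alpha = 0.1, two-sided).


Step 1: Drop any zero differences (none here) and take |d_i|.
|d| = [8, 8, 8, 8, 6, 3, 7, 1, 5]
Step 2: Midrank |d_i| (ties get averaged ranks).
ranks: |8|->7.5, |8|->7.5, |8|->7.5, |8|->7.5, |6|->4, |3|->2, |7|->5, |1|->1, |5|->3
Step 3: Attach original signs; sum ranks with positive sign and with negative sign.
W+ = 7.5 + 7.5 + 7.5 + 2 + 5 = 29.5
W- = 7.5 + 4 + 1 + 3 = 15.5
(Check: W+ + W- = 45 should equal n(n+1)/2 = 45.)
Step 4: Test statistic W = min(W+, W-) = 15.5.
Step 5: Ties in |d|, so use the tie-corrected normal approximation.
        E[W] = n(n+1)/4 = 9*10/4 = 22.5.
        Tie groups: |d|=8 (t=4); sum(t^3 - t) = 60.
        Var[W] = n(n+1)(2n+1)/24 - sum(t^3-t)/48 = 1710/24 - 60/48 = 70.
        z = (W - E[W]) / sqrt(Var[W]) = (15.5 - 22.5) / 8.3666 = -0.8367.
        Two-sided p = 2*Phi(z) = 0.402784.
Step 6: alpha = 0.1. fail to reject H0.

W+ = 29.5, W- = 15.5, W = min = 15.5, p = 0.402784, fail to reject H0.


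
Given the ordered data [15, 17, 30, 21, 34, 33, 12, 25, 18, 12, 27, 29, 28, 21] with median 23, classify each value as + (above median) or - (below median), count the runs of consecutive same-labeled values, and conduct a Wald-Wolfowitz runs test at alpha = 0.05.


Step 1: Compute median = 23; label A = above, B = below.
Labels in order: BBABAABABBAAAB  (n_A = 7, n_B = 7)
Step 2: Count runs R = 9.
Step 3: Under H0 (random ordering), E[R] = 2*n_A*n_B/(n_A+n_B) + 1 = 2*7*7/14 + 1 = 8.0000.
        Var[R] = 2*n_A*n_B*(2*n_A*n_B - n_A - n_B) / ((n_A+n_B)^2 * (n_A+n_B-1)) = 8232/2548 = 3.2308.
        SD[R] = 1.7974.
Step 4: Continuity-corrected z = (R - 0.5 - E[R]) / SD[R] = (9 - 0.5 - 8.0000) / 1.7974 = 0.2782.
Step 5: Two-sided p-value via normal approximation = 2*(1 - Phi(|z|)) = 0.780879.
Step 6: alpha = 0.05. fail to reject H0.

R = 9, z = 0.2782, p = 0.780879, fail to reject H0.


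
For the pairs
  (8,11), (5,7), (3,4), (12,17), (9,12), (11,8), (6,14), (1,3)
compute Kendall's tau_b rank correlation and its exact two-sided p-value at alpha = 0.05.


Step 1: Enumerate the 28 unordered pairs (i,j) with i<j and classify each by sign(x_j-x_i) * sign(y_j-y_i).
  (1,2):dx=-3,dy=-4->C; (1,3):dx=-5,dy=-7->C; (1,4):dx=+4,dy=+6->C; (1,5):dx=+1,dy=+1->C
  (1,6):dx=+3,dy=-3->D; (1,7):dx=-2,dy=+3->D; (1,8):dx=-7,dy=-8->C; (2,3):dx=-2,dy=-3->C
  (2,4):dx=+7,dy=+10->C; (2,5):dx=+4,dy=+5->C; (2,6):dx=+6,dy=+1->C; (2,7):dx=+1,dy=+7->C
  (2,8):dx=-4,dy=-4->C; (3,4):dx=+9,dy=+13->C; (3,5):dx=+6,dy=+8->C; (3,6):dx=+8,dy=+4->C
  (3,7):dx=+3,dy=+10->C; (3,8):dx=-2,dy=-1->C; (4,5):dx=-3,dy=-5->C; (4,6):dx=-1,dy=-9->C
  (4,7):dx=-6,dy=-3->C; (4,8):dx=-11,dy=-14->C; (5,6):dx=+2,dy=-4->D; (5,7):dx=-3,dy=+2->D
  (5,8):dx=-8,dy=-9->C; (6,7):dx=-5,dy=+6->D; (6,8):dx=-10,dy=-5->C; (7,8):dx=-5,dy=-11->C
Step 2: C = 23, D = 5, total pairs = 28.
Step 3: tau = (C - D)/(n(n-1)/2) = (23 - 5)/28 = 0.642857.
Step 4: Exact two-sided p-value (enumerate n! = 40320 permutations of y under H0): p = 0.031151.
Step 5: alpha = 0.05. reject H0.

tau_b = 0.6429 (C=23, D=5), p = 0.031151, reject H0.


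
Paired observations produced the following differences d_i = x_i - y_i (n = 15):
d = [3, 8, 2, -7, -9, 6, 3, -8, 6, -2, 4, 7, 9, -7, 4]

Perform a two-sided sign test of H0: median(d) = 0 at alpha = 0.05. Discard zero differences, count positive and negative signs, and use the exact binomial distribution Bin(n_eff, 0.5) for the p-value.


Step 1: Discard zero differences. Original n = 15; n_eff = number of nonzero differences = 15.
Nonzero differences (with sign): +3, +8, +2, -7, -9, +6, +3, -8, +6, -2, +4, +7, +9, -7, +4
Step 2: Count signs: positive = 10, negative = 5.
Step 3: Under H0: P(positive) = 0.5, so the number of positives S ~ Bin(15, 0.5).
Step 4: Two-sided exact p-value = sum of Bin(15,0.5) probabilities at or below the observed probability = 0.301758.
Step 5: alpha = 0.05. fail to reject H0.

n_eff = 15, pos = 10, neg = 5, p = 0.301758, fail to reject H0.


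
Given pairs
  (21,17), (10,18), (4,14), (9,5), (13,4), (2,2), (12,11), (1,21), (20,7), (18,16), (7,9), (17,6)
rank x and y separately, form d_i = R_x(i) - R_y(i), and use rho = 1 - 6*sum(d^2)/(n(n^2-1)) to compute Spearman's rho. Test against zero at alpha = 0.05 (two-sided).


Step 1: Rank x and y separately (midranks; no ties here).
rank(x): 21->12, 10->6, 4->3, 9->5, 13->8, 2->2, 12->7, 1->1, 20->11, 18->10, 7->4, 17->9
rank(y): 17->10, 18->11, 14->8, 5->3, 4->2, 2->1, 11->7, 21->12, 7->5, 16->9, 9->6, 6->4
Step 2: d_i = R_x(i) - R_y(i); compute d_i^2.
  (12-10)^2=4, (6-11)^2=25, (3-8)^2=25, (5-3)^2=4, (8-2)^2=36, (2-1)^2=1, (7-7)^2=0, (1-12)^2=121, (11-5)^2=36, (10-9)^2=1, (4-6)^2=4, (9-4)^2=25
sum(d^2) = 282.
Step 3: rho = 1 - 6*282 / (12*(12^2 - 1)) = 1 - 1692/1716 = 0.013986.
Step 4: Under H0, t = rho * sqrt((n-2)/(1-rho^2)) = 0.0442 ~ t(10).
Step 5: Two-sided p-value from the t-distribution with 10 df = 0.965590.
Step 6: alpha = 0.05. fail to reject H0.

rho = 0.0140, p = 0.965590, fail to reject H0 at alpha = 0.05.


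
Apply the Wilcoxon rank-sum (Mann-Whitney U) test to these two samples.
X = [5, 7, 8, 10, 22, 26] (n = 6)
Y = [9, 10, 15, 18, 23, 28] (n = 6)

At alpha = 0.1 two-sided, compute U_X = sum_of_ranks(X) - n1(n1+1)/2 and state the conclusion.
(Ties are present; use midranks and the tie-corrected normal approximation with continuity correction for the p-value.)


Step 1: Combine and sort all 12 observations; assign midranks.
sorted (value, group): (5,X), (7,X), (8,X), (9,Y), (10,X), (10,Y), (15,Y), (18,Y), (22,X), (23,Y), (26,X), (28,Y)
ranks: 5->1, 7->2, 8->3, 9->4, 10->5.5, 10->5.5, 15->7, 18->8, 22->9, 23->10, 26->11, 28->12
Step 2: Rank sum for X: R1 = 1 + 2 + 3 + 5.5 + 9 + 11 = 31.5.
Step 3: U_X = R1 - n1(n1+1)/2 = 31.5 - 6*7/2 = 31.5 - 21 = 10.5.
       U_Y = n1*n2 - U_X = 36 - 10.5 = 25.5.
Step 4: Ties are present, so use the tie-corrected normal approximation (with continuity correction) for the p-value.
Step 5: p-value = 0.261496; compare to alpha = 0.1. fail to reject H0.

U_X = 10.5, p = 0.261496, fail to reject H0 at alpha = 0.1.


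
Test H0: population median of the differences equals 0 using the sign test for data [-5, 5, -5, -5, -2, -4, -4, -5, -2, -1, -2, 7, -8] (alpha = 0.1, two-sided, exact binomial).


Step 1: Discard zero differences. Original n = 13; n_eff = number of nonzero differences = 13.
Nonzero differences (with sign): -5, +5, -5, -5, -2, -4, -4, -5, -2, -1, -2, +7, -8
Step 2: Count signs: positive = 2, negative = 11.
Step 3: Under H0: P(positive) = 0.5, so the number of positives S ~ Bin(13, 0.5).
Step 4: Two-sided exact p-value = sum of Bin(13,0.5) probabilities at or below the observed probability = 0.022461.
Step 5: alpha = 0.1. reject H0.

n_eff = 13, pos = 2, neg = 11, p = 0.022461, reject H0.


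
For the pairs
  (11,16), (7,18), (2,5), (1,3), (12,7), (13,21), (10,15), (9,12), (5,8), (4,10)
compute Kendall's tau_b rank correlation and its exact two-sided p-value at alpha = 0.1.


Step 1: Enumerate the 45 unordered pairs (i,j) with i<j and classify each by sign(x_j-x_i) * sign(y_j-y_i).
  (1,2):dx=-4,dy=+2->D; (1,3):dx=-9,dy=-11->C; (1,4):dx=-10,dy=-13->C; (1,5):dx=+1,dy=-9->D
  (1,6):dx=+2,dy=+5->C; (1,7):dx=-1,dy=-1->C; (1,8):dx=-2,dy=-4->C; (1,9):dx=-6,dy=-8->C
  (1,10):dx=-7,dy=-6->C; (2,3):dx=-5,dy=-13->C; (2,4):dx=-6,dy=-15->C; (2,5):dx=+5,dy=-11->D
  (2,6):dx=+6,dy=+3->C; (2,7):dx=+3,dy=-3->D; (2,8):dx=+2,dy=-6->D; (2,9):dx=-2,dy=-10->C
  (2,10):dx=-3,dy=-8->C; (3,4):dx=-1,dy=-2->C; (3,5):dx=+10,dy=+2->C; (3,6):dx=+11,dy=+16->C
  (3,7):dx=+8,dy=+10->C; (3,8):dx=+7,dy=+7->C; (3,9):dx=+3,dy=+3->C; (3,10):dx=+2,dy=+5->C
  (4,5):dx=+11,dy=+4->C; (4,6):dx=+12,dy=+18->C; (4,7):dx=+9,dy=+12->C; (4,8):dx=+8,dy=+9->C
  (4,9):dx=+4,dy=+5->C; (4,10):dx=+3,dy=+7->C; (5,6):dx=+1,dy=+14->C; (5,7):dx=-2,dy=+8->D
  (5,8):dx=-3,dy=+5->D; (5,9):dx=-7,dy=+1->D; (5,10):dx=-8,dy=+3->D; (6,7):dx=-3,dy=-6->C
  (6,8):dx=-4,dy=-9->C; (6,9):dx=-8,dy=-13->C; (6,10):dx=-9,dy=-11->C; (7,8):dx=-1,dy=-3->C
  (7,9):dx=-5,dy=-7->C; (7,10):dx=-6,dy=-5->C; (8,9):dx=-4,dy=-4->C; (8,10):dx=-5,dy=-2->C
  (9,10):dx=-1,dy=+2->D
Step 2: C = 35, D = 10, total pairs = 45.
Step 3: tau = (C - D)/(n(n-1)/2) = (35 - 10)/45 = 0.555556.
Step 4: Exact two-sided p-value (enumerate n! = 3628800 permutations of y under H0): p = 0.028609.
Step 5: alpha = 0.1. reject H0.

tau_b = 0.5556 (C=35, D=10), p = 0.028609, reject H0.


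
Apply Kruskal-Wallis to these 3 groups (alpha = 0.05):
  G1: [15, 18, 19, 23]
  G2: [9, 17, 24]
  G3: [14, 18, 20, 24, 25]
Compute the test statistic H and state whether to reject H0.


Step 1: Combine all N = 12 observations and assign midranks.
sorted (value, group, rank): (9,G2,1), (14,G3,2), (15,G1,3), (17,G2,4), (18,G1,5.5), (18,G3,5.5), (19,G1,7), (20,G3,8), (23,G1,9), (24,G2,10.5), (24,G3,10.5), (25,G3,12)
Step 2: Sum ranks within each group.
R_1 = 24.5 (n_1 = 4)
R_2 = 15.5 (n_2 = 3)
R_3 = 38 (n_3 = 5)
Step 3: H = 12/(N(N+1)) * sum(R_i^2/n_i) - 3(N+1)
     = 12/(12*13) * (24.5^2/4 + 15.5^2/3 + 38^2/5) - 3*13
     = 0.076923 * 518.946 - 39
     = 0.918910.
Step 4: Ties present; correction factor C = 1 - 12/(12^3 - 12) = 0.993007. Corrected H = 0.918910 / 0.993007 = 0.925381.
Step 5: Under H0, H ~ chi^2(2); p-value = 0.629587.
Step 6: alpha = 0.05. fail to reject H0.

H = 0.9254, df = 2, p = 0.629587, fail to reject H0.


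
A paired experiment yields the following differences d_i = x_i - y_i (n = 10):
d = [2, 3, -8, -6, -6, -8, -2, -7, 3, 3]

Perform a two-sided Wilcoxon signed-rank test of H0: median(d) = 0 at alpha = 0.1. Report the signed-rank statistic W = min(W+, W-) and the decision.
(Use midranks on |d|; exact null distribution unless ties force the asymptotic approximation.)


Step 1: Drop any zero differences (none here) and take |d_i|.
|d| = [2, 3, 8, 6, 6, 8, 2, 7, 3, 3]
Step 2: Midrank |d_i| (ties get averaged ranks).
ranks: |2|->1.5, |3|->4, |8|->9.5, |6|->6.5, |6|->6.5, |8|->9.5, |2|->1.5, |7|->8, |3|->4, |3|->4
Step 3: Attach original signs; sum ranks with positive sign and with negative sign.
W+ = 1.5 + 4 + 4 + 4 = 13.5
W- = 9.5 + 6.5 + 6.5 + 9.5 + 1.5 + 8 = 41.5
(Check: W+ + W- = 55 should equal n(n+1)/2 = 55.)
Step 4: Test statistic W = min(W+, W-) = 13.5.
Step 5: Ties in |d|, so use the tie-corrected normal approximation.
        E[W] = n(n+1)/4 = 10*11/4 = 27.5.
        Tie groups: |d|=2 (t=2), |d|=3 (t=3), |d|=6 (t=2), |d|=8 (t=2); sum(t^3 - t) = 42.
        Var[W] = n(n+1)(2n+1)/24 - sum(t^3-t)/48 = 2310/24 - 42/48 = 95.375.
        z = (W - E[W]) / sqrt(Var[W]) = (13.5 - 27.5) / 9.7660 = -1.4335.
        Two-sided p = 2*Phi(z) = 0.151703.
Step 6: alpha = 0.1. fail to reject H0.

W+ = 13.5, W- = 41.5, W = min = 13.5, p = 0.151703, fail to reject H0.


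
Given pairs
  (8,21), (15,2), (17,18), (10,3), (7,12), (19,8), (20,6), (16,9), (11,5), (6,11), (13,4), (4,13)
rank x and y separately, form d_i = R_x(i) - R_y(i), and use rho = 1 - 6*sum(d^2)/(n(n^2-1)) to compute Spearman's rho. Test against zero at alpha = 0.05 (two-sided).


Step 1: Rank x and y separately (midranks; no ties here).
rank(x): 8->4, 15->8, 17->10, 10->5, 7->3, 19->11, 20->12, 16->9, 11->6, 6->2, 13->7, 4->1
rank(y): 21->12, 2->1, 18->11, 3->2, 12->9, 8->6, 6->5, 9->7, 5->4, 11->8, 4->3, 13->10
Step 2: d_i = R_x(i) - R_y(i); compute d_i^2.
  (4-12)^2=64, (8-1)^2=49, (10-11)^2=1, (5-2)^2=9, (3-9)^2=36, (11-6)^2=25, (12-5)^2=49, (9-7)^2=4, (6-4)^2=4, (2-8)^2=36, (7-3)^2=16, (1-10)^2=81
sum(d^2) = 374.
Step 3: rho = 1 - 6*374 / (12*(12^2 - 1)) = 1 - 2244/1716 = -0.307692.
Step 4: Under H0, t = rho * sqrt((n-2)/(1-rho^2)) = -1.0226 ~ t(10).
Step 5: Two-sided p-value from the t-distribution with 10 df = 0.330589.
Step 6: alpha = 0.05. fail to reject H0.

rho = -0.3077, p = 0.330589, fail to reject H0 at alpha = 0.05.


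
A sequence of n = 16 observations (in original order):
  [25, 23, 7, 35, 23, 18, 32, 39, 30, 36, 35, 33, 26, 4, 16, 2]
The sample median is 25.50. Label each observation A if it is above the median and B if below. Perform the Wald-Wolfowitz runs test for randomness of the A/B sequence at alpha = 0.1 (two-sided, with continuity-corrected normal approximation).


Step 1: Compute median = 25.50; label A = above, B = below.
Labels in order: BBBABBAAAAAAABBB  (n_A = 8, n_B = 8)
Step 2: Count runs R = 5.
Step 3: Under H0 (random ordering), E[R] = 2*n_A*n_B/(n_A+n_B) + 1 = 2*8*8/16 + 1 = 9.0000.
        Var[R] = 2*n_A*n_B*(2*n_A*n_B - n_A - n_B) / ((n_A+n_B)^2 * (n_A+n_B-1)) = 14336/3840 = 3.7333.
        SD[R] = 1.9322.
Step 4: Continuity-corrected z = (R + 0.5 - E[R]) / SD[R] = (5 + 0.5 - 9.0000) / 1.9322 = -1.8114.
Step 5: Two-sided p-value via normal approximation = 2*(1 - Phi(|z|)) = 0.070076.
Step 6: alpha = 0.1. reject H0.

R = 5, z = -1.8114, p = 0.070076, reject H0.


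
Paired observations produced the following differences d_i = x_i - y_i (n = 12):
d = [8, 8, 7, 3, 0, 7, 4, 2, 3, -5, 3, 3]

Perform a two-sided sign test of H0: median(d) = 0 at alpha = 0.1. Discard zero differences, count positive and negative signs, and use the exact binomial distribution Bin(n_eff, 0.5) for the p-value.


Step 1: Discard zero differences. Original n = 12; n_eff = number of nonzero differences = 11.
Nonzero differences (with sign): +8, +8, +7, +3, +7, +4, +2, +3, -5, +3, +3
Step 2: Count signs: positive = 10, negative = 1.
Step 3: Under H0: P(positive) = 0.5, so the number of positives S ~ Bin(11, 0.5).
Step 4: Two-sided exact p-value = sum of Bin(11,0.5) probabilities at or below the observed probability = 0.011719.
Step 5: alpha = 0.1. reject H0.

n_eff = 11, pos = 10, neg = 1, p = 0.011719, reject H0.


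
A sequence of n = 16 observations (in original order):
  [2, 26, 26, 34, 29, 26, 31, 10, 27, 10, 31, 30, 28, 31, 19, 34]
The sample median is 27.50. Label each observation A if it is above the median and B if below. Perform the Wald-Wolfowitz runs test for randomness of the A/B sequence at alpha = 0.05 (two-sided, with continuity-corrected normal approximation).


Step 1: Compute median = 27.50; label A = above, B = below.
Labels in order: BBBAABABBBAAAABA  (n_A = 8, n_B = 8)
Step 2: Count runs R = 8.
Step 3: Under H0 (random ordering), E[R] = 2*n_A*n_B/(n_A+n_B) + 1 = 2*8*8/16 + 1 = 9.0000.
        Var[R] = 2*n_A*n_B*(2*n_A*n_B - n_A - n_B) / ((n_A+n_B)^2 * (n_A+n_B-1)) = 14336/3840 = 3.7333.
        SD[R] = 1.9322.
Step 4: Continuity-corrected z = (R + 0.5 - E[R]) / SD[R] = (8 + 0.5 - 9.0000) / 1.9322 = -0.2588.
Step 5: Two-sided p-value via normal approximation = 2*(1 - Phi(|z|)) = 0.795809.
Step 6: alpha = 0.05. fail to reject H0.

R = 8, z = -0.2588, p = 0.795809, fail to reject H0.


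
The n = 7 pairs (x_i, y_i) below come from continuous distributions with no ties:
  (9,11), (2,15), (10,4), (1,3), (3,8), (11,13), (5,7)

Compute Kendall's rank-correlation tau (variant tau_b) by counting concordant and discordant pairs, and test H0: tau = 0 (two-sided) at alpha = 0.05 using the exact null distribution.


Step 1: Enumerate the 21 unordered pairs (i,j) with i<j and classify each by sign(x_j-x_i) * sign(y_j-y_i).
  (1,2):dx=-7,dy=+4->D; (1,3):dx=+1,dy=-7->D; (1,4):dx=-8,dy=-8->C; (1,5):dx=-6,dy=-3->C
  (1,6):dx=+2,dy=+2->C; (1,7):dx=-4,dy=-4->C; (2,3):dx=+8,dy=-11->D; (2,4):dx=-1,dy=-12->C
  (2,5):dx=+1,dy=-7->D; (2,6):dx=+9,dy=-2->D; (2,7):dx=+3,dy=-8->D; (3,4):dx=-9,dy=-1->C
  (3,5):dx=-7,dy=+4->D; (3,6):dx=+1,dy=+9->C; (3,7):dx=-5,dy=+3->D; (4,5):dx=+2,dy=+5->C
  (4,6):dx=+10,dy=+10->C; (4,7):dx=+4,dy=+4->C; (5,6):dx=+8,dy=+5->C; (5,7):dx=+2,dy=-1->D
  (6,7):dx=-6,dy=-6->C
Step 2: C = 12, D = 9, total pairs = 21.
Step 3: tau = (C - D)/(n(n-1)/2) = (12 - 9)/21 = 0.142857.
Step 4: Exact two-sided p-value (enumerate n! = 5040 permutations of y under H0): p = 0.772619.
Step 5: alpha = 0.05. fail to reject H0.

tau_b = 0.1429 (C=12, D=9), p = 0.772619, fail to reject H0.


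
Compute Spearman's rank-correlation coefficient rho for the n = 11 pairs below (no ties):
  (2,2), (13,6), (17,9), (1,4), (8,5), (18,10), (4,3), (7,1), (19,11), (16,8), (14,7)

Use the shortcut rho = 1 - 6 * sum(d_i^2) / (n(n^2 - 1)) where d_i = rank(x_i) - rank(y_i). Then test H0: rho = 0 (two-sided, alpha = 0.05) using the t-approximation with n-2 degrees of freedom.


Step 1: Rank x and y separately (midranks; no ties here).
rank(x): 2->2, 13->6, 17->9, 1->1, 8->5, 18->10, 4->3, 7->4, 19->11, 16->8, 14->7
rank(y): 2->2, 6->6, 9->9, 4->4, 5->5, 10->10, 3->3, 1->1, 11->11, 8->8, 7->7
Step 2: d_i = R_x(i) - R_y(i); compute d_i^2.
  (2-2)^2=0, (6-6)^2=0, (9-9)^2=0, (1-4)^2=9, (5-5)^2=0, (10-10)^2=0, (3-3)^2=0, (4-1)^2=9, (11-11)^2=0, (8-8)^2=0, (7-7)^2=0
sum(d^2) = 18.
Step 3: rho = 1 - 6*18 / (11*(11^2 - 1)) = 1 - 108/1320 = 0.918182.
Step 4: Under H0, t = rho * sqrt((n-2)/(1-rho^2)) = 6.9531 ~ t(9).
Step 5: Two-sided p-value from the t-distribution with 9 df = 0.000067.
Step 6: alpha = 0.05. reject H0.

rho = 0.9182, p = 0.000067, reject H0 at alpha = 0.05.


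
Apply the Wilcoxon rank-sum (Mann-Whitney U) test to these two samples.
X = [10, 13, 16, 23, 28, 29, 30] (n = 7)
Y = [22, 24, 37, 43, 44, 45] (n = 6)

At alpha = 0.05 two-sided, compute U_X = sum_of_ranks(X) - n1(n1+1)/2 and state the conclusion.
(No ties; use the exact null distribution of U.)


Step 1: Combine and sort all 13 observations; assign midranks.
sorted (value, group): (10,X), (13,X), (16,X), (22,Y), (23,X), (24,Y), (28,X), (29,X), (30,X), (37,Y), (43,Y), (44,Y), (45,Y)
ranks: 10->1, 13->2, 16->3, 22->4, 23->5, 24->6, 28->7, 29->8, 30->9, 37->10, 43->11, 44->12, 45->13
Step 2: Rank sum for X: R1 = 1 + 2 + 3 + 5 + 7 + 8 + 9 = 35.
Step 3: U_X = R1 - n1(n1+1)/2 = 35 - 7*8/2 = 35 - 28 = 7.
       U_Y = n1*n2 - U_X = 42 - 7 = 35.
Step 4: No ties, so the exact null distribution of U (based on enumerating the C(13,7) = 1716 equally likely rank assignments) gives the two-sided p-value.
Step 5: p-value = 0.051282; compare to alpha = 0.05. fail to reject H0.

U_X = 7, p = 0.051282, fail to reject H0 at alpha = 0.05.


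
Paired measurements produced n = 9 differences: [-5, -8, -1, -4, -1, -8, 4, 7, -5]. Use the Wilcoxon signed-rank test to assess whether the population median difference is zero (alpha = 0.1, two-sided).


Step 1: Drop any zero differences (none here) and take |d_i|.
|d| = [5, 8, 1, 4, 1, 8, 4, 7, 5]
Step 2: Midrank |d_i| (ties get averaged ranks).
ranks: |5|->5.5, |8|->8.5, |1|->1.5, |4|->3.5, |1|->1.5, |8|->8.5, |4|->3.5, |7|->7, |5|->5.5
Step 3: Attach original signs; sum ranks with positive sign and with negative sign.
W+ = 3.5 + 7 = 10.5
W- = 5.5 + 8.5 + 1.5 + 3.5 + 1.5 + 8.5 + 5.5 = 34.5
(Check: W+ + W- = 45 should equal n(n+1)/2 = 45.)
Step 4: Test statistic W = min(W+, W-) = 10.5.
Step 5: Ties in |d|, so use the tie-corrected normal approximation.
        E[W] = n(n+1)/4 = 9*10/4 = 22.5.
        Tie groups: |d|=1 (t=2), |d|=4 (t=2), |d|=5 (t=2), |d|=8 (t=2); sum(t^3 - t) = 24.
        Var[W] = n(n+1)(2n+1)/24 - sum(t^3-t)/48 = 1710/24 - 24/48 = 70.75.
        z = (W - E[W]) / sqrt(Var[W]) = (10.5 - 22.5) / 8.4113 = -1.4267.
        Two-sided p = 2*Phi(z) = 0.153680.
Step 6: alpha = 0.1. fail to reject H0.

W+ = 10.5, W- = 34.5, W = min = 10.5, p = 0.153680, fail to reject H0.


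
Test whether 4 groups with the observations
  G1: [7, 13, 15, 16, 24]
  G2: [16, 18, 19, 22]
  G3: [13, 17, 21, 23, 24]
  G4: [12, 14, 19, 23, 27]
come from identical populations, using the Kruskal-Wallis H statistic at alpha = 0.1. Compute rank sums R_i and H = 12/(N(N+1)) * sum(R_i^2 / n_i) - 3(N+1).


Step 1: Combine all N = 19 observations and assign midranks.
sorted (value, group, rank): (7,G1,1), (12,G4,2), (13,G1,3.5), (13,G3,3.5), (14,G4,5), (15,G1,6), (16,G1,7.5), (16,G2,7.5), (17,G3,9), (18,G2,10), (19,G2,11.5), (19,G4,11.5), (21,G3,13), (22,G2,14), (23,G3,15.5), (23,G4,15.5), (24,G1,17.5), (24,G3,17.5), (27,G4,19)
Step 2: Sum ranks within each group.
R_1 = 35.5 (n_1 = 5)
R_2 = 43 (n_2 = 4)
R_3 = 58.5 (n_3 = 5)
R_4 = 53 (n_4 = 5)
Step 3: H = 12/(N(N+1)) * sum(R_i^2/n_i) - 3(N+1)
     = 12/(19*20) * (35.5^2/5 + 43^2/4 + 58.5^2/5 + 53^2/5) - 3*20
     = 0.031579 * 1960.55 - 60
     = 1.912105.
Step 4: Ties present; correction factor C = 1 - 30/(19^3 - 19) = 0.995614. Corrected H = 1.912105 / 0.995614 = 1.920529.
Step 5: Under H0, H ~ chi^2(3); p-value = 0.589064.
Step 6: alpha = 0.1. fail to reject H0.

H = 1.9205, df = 3, p = 0.589064, fail to reject H0.


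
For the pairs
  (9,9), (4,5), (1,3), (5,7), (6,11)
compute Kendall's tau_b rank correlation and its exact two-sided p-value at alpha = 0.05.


Step 1: Enumerate the 10 unordered pairs (i,j) with i<j and classify each by sign(x_j-x_i) * sign(y_j-y_i).
  (1,2):dx=-5,dy=-4->C; (1,3):dx=-8,dy=-6->C; (1,4):dx=-4,dy=-2->C; (1,5):dx=-3,dy=+2->D
  (2,3):dx=-3,dy=-2->C; (2,4):dx=+1,dy=+2->C; (2,5):dx=+2,dy=+6->C; (3,4):dx=+4,dy=+4->C
  (3,5):dx=+5,dy=+8->C; (4,5):dx=+1,dy=+4->C
Step 2: C = 9, D = 1, total pairs = 10.
Step 3: tau = (C - D)/(n(n-1)/2) = (9 - 1)/10 = 0.800000.
Step 4: Exact two-sided p-value (enumerate n! = 120 permutations of y under H0): p = 0.083333.
Step 5: alpha = 0.05. fail to reject H0.

tau_b = 0.8000 (C=9, D=1), p = 0.083333, fail to reject H0.


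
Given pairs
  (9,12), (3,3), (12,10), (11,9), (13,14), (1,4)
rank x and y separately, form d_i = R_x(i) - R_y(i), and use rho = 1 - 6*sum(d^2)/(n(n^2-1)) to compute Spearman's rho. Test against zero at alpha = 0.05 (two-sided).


Step 1: Rank x and y separately (midranks; no ties here).
rank(x): 9->3, 3->2, 12->5, 11->4, 13->6, 1->1
rank(y): 12->5, 3->1, 10->4, 9->3, 14->6, 4->2
Step 2: d_i = R_x(i) - R_y(i); compute d_i^2.
  (3-5)^2=4, (2-1)^2=1, (5-4)^2=1, (4-3)^2=1, (6-6)^2=0, (1-2)^2=1
sum(d^2) = 8.
Step 3: rho = 1 - 6*8 / (6*(6^2 - 1)) = 1 - 48/210 = 0.771429.
Step 4: Under H0, t = rho * sqrt((n-2)/(1-rho^2)) = 2.4247 ~ t(4).
Step 5: Two-sided p-value from the t-distribution with 4 df = 0.072397.
Step 6: alpha = 0.05. fail to reject H0.

rho = 0.7714, p = 0.072397, fail to reject H0 at alpha = 0.05.


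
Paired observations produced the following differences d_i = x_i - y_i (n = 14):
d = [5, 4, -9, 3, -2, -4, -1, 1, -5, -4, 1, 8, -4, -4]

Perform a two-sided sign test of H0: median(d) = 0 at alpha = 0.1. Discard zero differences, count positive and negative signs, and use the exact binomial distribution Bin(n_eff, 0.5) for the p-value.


Step 1: Discard zero differences. Original n = 14; n_eff = number of nonzero differences = 14.
Nonzero differences (with sign): +5, +4, -9, +3, -2, -4, -1, +1, -5, -4, +1, +8, -4, -4
Step 2: Count signs: positive = 6, negative = 8.
Step 3: Under H0: P(positive) = 0.5, so the number of positives S ~ Bin(14, 0.5).
Step 4: Two-sided exact p-value = sum of Bin(14,0.5) probabilities at or below the observed probability = 0.790527.
Step 5: alpha = 0.1. fail to reject H0.

n_eff = 14, pos = 6, neg = 8, p = 0.790527, fail to reject H0.


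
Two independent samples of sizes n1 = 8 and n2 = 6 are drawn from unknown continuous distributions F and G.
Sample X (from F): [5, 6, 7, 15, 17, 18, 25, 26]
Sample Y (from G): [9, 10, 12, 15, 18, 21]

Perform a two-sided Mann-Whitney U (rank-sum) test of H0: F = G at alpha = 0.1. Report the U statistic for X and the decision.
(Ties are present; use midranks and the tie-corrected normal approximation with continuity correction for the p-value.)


Step 1: Combine and sort all 14 observations; assign midranks.
sorted (value, group): (5,X), (6,X), (7,X), (9,Y), (10,Y), (12,Y), (15,X), (15,Y), (17,X), (18,X), (18,Y), (21,Y), (25,X), (26,X)
ranks: 5->1, 6->2, 7->3, 9->4, 10->5, 12->6, 15->7.5, 15->7.5, 17->9, 18->10.5, 18->10.5, 21->12, 25->13, 26->14
Step 2: Rank sum for X: R1 = 1 + 2 + 3 + 7.5 + 9 + 10.5 + 13 + 14 = 60.
Step 3: U_X = R1 - n1(n1+1)/2 = 60 - 8*9/2 = 60 - 36 = 24.
       U_Y = n1*n2 - U_X = 48 - 24 = 24.
Step 4: Ties are present, so use the tie-corrected normal approximation (with continuity correction) for the p-value.
Step 5: p-value = 1.000000; compare to alpha = 0.1. fail to reject H0.

U_X = 24, p = 1.000000, fail to reject H0 at alpha = 0.1.


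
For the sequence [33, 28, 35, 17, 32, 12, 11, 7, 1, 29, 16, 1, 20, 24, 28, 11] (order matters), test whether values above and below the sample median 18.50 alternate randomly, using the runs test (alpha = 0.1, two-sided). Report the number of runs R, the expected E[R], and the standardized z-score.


Step 1: Compute median = 18.50; label A = above, B = below.
Labels in order: AAABABBBBABBAAAB  (n_A = 8, n_B = 8)
Step 2: Count runs R = 8.
Step 3: Under H0 (random ordering), E[R] = 2*n_A*n_B/(n_A+n_B) + 1 = 2*8*8/16 + 1 = 9.0000.
        Var[R] = 2*n_A*n_B*(2*n_A*n_B - n_A - n_B) / ((n_A+n_B)^2 * (n_A+n_B-1)) = 14336/3840 = 3.7333.
        SD[R] = 1.9322.
Step 4: Continuity-corrected z = (R + 0.5 - E[R]) / SD[R] = (8 + 0.5 - 9.0000) / 1.9322 = -0.2588.
Step 5: Two-sided p-value via normal approximation = 2*(1 - Phi(|z|)) = 0.795809.
Step 6: alpha = 0.1. fail to reject H0.

R = 8, z = -0.2588, p = 0.795809, fail to reject H0.


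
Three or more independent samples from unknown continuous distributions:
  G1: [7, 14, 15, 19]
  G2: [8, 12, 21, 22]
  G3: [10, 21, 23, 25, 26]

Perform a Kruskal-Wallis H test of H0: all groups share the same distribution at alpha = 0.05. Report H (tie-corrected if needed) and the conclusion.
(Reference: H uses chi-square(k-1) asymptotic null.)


Step 1: Combine all N = 13 observations and assign midranks.
sorted (value, group, rank): (7,G1,1), (8,G2,2), (10,G3,3), (12,G2,4), (14,G1,5), (15,G1,6), (19,G1,7), (21,G2,8.5), (21,G3,8.5), (22,G2,10), (23,G3,11), (25,G3,12), (26,G3,13)
Step 2: Sum ranks within each group.
R_1 = 19 (n_1 = 4)
R_2 = 24.5 (n_2 = 4)
R_3 = 47.5 (n_3 = 5)
Step 3: H = 12/(N(N+1)) * sum(R_i^2/n_i) - 3(N+1)
     = 12/(13*14) * (19^2/4 + 24.5^2/4 + 47.5^2/5) - 3*14
     = 0.065934 * 691.562 - 42
     = 3.597527.
Step 4: Ties present; correction factor C = 1 - 6/(13^3 - 13) = 0.997253. Corrected H = 3.597527 / 0.997253 = 3.607438.
Step 5: Under H0, H ~ chi^2(2); p-value = 0.164685.
Step 6: alpha = 0.05. fail to reject H0.

H = 3.6074, df = 2, p = 0.164685, fail to reject H0.


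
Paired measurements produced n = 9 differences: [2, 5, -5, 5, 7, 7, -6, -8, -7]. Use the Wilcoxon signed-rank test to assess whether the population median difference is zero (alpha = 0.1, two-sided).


Step 1: Drop any zero differences (none here) and take |d_i|.
|d| = [2, 5, 5, 5, 7, 7, 6, 8, 7]
Step 2: Midrank |d_i| (ties get averaged ranks).
ranks: |2|->1, |5|->3, |5|->3, |5|->3, |7|->7, |7|->7, |6|->5, |8|->9, |7|->7
Step 3: Attach original signs; sum ranks with positive sign and with negative sign.
W+ = 1 + 3 + 3 + 7 + 7 = 21
W- = 3 + 5 + 9 + 7 = 24
(Check: W+ + W- = 45 should equal n(n+1)/2 = 45.)
Step 4: Test statistic W = min(W+, W-) = 21.
Step 5: Ties in |d|, so use the tie-corrected normal approximation.
        E[W] = n(n+1)/4 = 9*10/4 = 22.5.
        Tie groups: |d|=5 (t=3), |d|=7 (t=3); sum(t^3 - t) = 48.
        Var[W] = n(n+1)(2n+1)/24 - sum(t^3-t)/48 = 1710/24 - 48/48 = 70.25.
        z = (W - E[W]) / sqrt(Var[W]) = (21 - 22.5) / 8.3815 = -0.1790.
        Two-sided p = 2*Phi(z) = 0.857965.
Step 6: alpha = 0.1. fail to reject H0.

W+ = 21, W- = 24, W = min = 21, p = 0.857965, fail to reject H0.


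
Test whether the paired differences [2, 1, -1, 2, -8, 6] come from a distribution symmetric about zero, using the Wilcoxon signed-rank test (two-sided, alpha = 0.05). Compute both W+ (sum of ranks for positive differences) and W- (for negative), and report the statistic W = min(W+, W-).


Step 1: Drop any zero differences (none here) and take |d_i|.
|d| = [2, 1, 1, 2, 8, 6]
Step 2: Midrank |d_i| (ties get averaged ranks).
ranks: |2|->3.5, |1|->1.5, |1|->1.5, |2|->3.5, |8|->6, |6|->5
Step 3: Attach original signs; sum ranks with positive sign and with negative sign.
W+ = 3.5 + 1.5 + 3.5 + 5 = 13.5
W- = 1.5 + 6 = 7.5
(Check: W+ + W- = 21 should equal n(n+1)/2 = 21.)
Step 4: Test statistic W = min(W+, W-) = 7.5.
Step 5: Ties in |d|, so use the tie-corrected normal approximation.
        E[W] = n(n+1)/4 = 6*7/4 = 10.5.
        Tie groups: |d|=1 (t=2), |d|=2 (t=2); sum(t^3 - t) = 12.
        Var[W] = n(n+1)(2n+1)/24 - sum(t^3-t)/48 = 546/24 - 12/48 = 22.5.
        z = (W - E[W]) / sqrt(Var[W]) = (7.5 - 10.5) / 4.7434 = -0.6325.
        Two-sided p = 2*Phi(z) = 0.527089.
Step 6: alpha = 0.05. fail to reject H0.

W+ = 13.5, W- = 7.5, W = min = 7.5, p = 0.527089, fail to reject H0.


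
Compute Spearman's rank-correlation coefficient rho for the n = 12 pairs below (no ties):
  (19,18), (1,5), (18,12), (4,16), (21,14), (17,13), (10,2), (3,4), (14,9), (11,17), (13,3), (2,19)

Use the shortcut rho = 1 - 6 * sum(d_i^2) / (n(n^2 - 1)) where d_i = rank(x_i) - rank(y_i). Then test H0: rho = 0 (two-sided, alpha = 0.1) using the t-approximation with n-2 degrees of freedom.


Step 1: Rank x and y separately (midranks; no ties here).
rank(x): 19->11, 1->1, 18->10, 4->4, 21->12, 17->9, 10->5, 3->3, 14->8, 11->6, 13->7, 2->2
rank(y): 18->11, 5->4, 12->6, 16->9, 14->8, 13->7, 2->1, 4->3, 9->5, 17->10, 3->2, 19->12
Step 2: d_i = R_x(i) - R_y(i); compute d_i^2.
  (11-11)^2=0, (1-4)^2=9, (10-6)^2=16, (4-9)^2=25, (12-8)^2=16, (9-7)^2=4, (5-1)^2=16, (3-3)^2=0, (8-5)^2=9, (6-10)^2=16, (7-2)^2=25, (2-12)^2=100
sum(d^2) = 236.
Step 3: rho = 1 - 6*236 / (12*(12^2 - 1)) = 1 - 1416/1716 = 0.174825.
Step 4: Under H0, t = rho * sqrt((n-2)/(1-rho^2)) = 0.5615 ~ t(10).
Step 5: Two-sided p-value from the t-distribution with 10 df = 0.586824.
Step 6: alpha = 0.1. fail to reject H0.

rho = 0.1748, p = 0.586824, fail to reject H0 at alpha = 0.1.


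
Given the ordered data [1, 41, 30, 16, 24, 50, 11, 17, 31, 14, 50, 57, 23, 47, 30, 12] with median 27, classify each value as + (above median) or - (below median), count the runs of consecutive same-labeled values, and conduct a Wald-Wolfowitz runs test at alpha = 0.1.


Step 1: Compute median = 27; label A = above, B = below.
Labels in order: BAABBABBABAABAAB  (n_A = 8, n_B = 8)
Step 2: Count runs R = 11.
Step 3: Under H0 (random ordering), E[R] = 2*n_A*n_B/(n_A+n_B) + 1 = 2*8*8/16 + 1 = 9.0000.
        Var[R] = 2*n_A*n_B*(2*n_A*n_B - n_A - n_B) / ((n_A+n_B)^2 * (n_A+n_B-1)) = 14336/3840 = 3.7333.
        SD[R] = 1.9322.
Step 4: Continuity-corrected z = (R - 0.5 - E[R]) / SD[R] = (11 - 0.5 - 9.0000) / 1.9322 = 0.7763.
Step 5: Two-sided p-value via normal approximation = 2*(1 - Phi(|z|)) = 0.437558.
Step 6: alpha = 0.1. fail to reject H0.

R = 11, z = 0.7763, p = 0.437558, fail to reject H0.


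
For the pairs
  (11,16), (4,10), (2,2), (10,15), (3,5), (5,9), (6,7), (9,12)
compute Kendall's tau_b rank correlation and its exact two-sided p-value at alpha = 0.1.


Step 1: Enumerate the 28 unordered pairs (i,j) with i<j and classify each by sign(x_j-x_i) * sign(y_j-y_i).
  (1,2):dx=-7,dy=-6->C; (1,3):dx=-9,dy=-14->C; (1,4):dx=-1,dy=-1->C; (1,5):dx=-8,dy=-11->C
  (1,6):dx=-6,dy=-7->C; (1,7):dx=-5,dy=-9->C; (1,8):dx=-2,dy=-4->C; (2,3):dx=-2,dy=-8->C
  (2,4):dx=+6,dy=+5->C; (2,5):dx=-1,dy=-5->C; (2,6):dx=+1,dy=-1->D; (2,7):dx=+2,dy=-3->D
  (2,8):dx=+5,dy=+2->C; (3,4):dx=+8,dy=+13->C; (3,5):dx=+1,dy=+3->C; (3,6):dx=+3,dy=+7->C
  (3,7):dx=+4,dy=+5->C; (3,8):dx=+7,dy=+10->C; (4,5):dx=-7,dy=-10->C; (4,6):dx=-5,dy=-6->C
  (4,7):dx=-4,dy=-8->C; (4,8):dx=-1,dy=-3->C; (5,6):dx=+2,dy=+4->C; (5,7):dx=+3,dy=+2->C
  (5,8):dx=+6,dy=+7->C; (6,7):dx=+1,dy=-2->D; (6,8):dx=+4,dy=+3->C; (7,8):dx=+3,dy=+5->C
Step 2: C = 25, D = 3, total pairs = 28.
Step 3: tau = (C - D)/(n(n-1)/2) = (25 - 3)/28 = 0.785714.
Step 4: Exact two-sided p-value (enumerate n! = 40320 permutations of y under H0): p = 0.005506.
Step 5: alpha = 0.1. reject H0.

tau_b = 0.7857 (C=25, D=3), p = 0.005506, reject H0.


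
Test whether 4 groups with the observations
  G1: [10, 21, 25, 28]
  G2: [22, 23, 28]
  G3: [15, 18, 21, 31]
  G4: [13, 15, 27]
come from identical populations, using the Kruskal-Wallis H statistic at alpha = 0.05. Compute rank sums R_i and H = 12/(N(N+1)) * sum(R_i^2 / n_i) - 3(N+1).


Step 1: Combine all N = 14 observations and assign midranks.
sorted (value, group, rank): (10,G1,1), (13,G4,2), (15,G3,3.5), (15,G4,3.5), (18,G3,5), (21,G1,6.5), (21,G3,6.5), (22,G2,8), (23,G2,9), (25,G1,10), (27,G4,11), (28,G1,12.5), (28,G2,12.5), (31,G3,14)
Step 2: Sum ranks within each group.
R_1 = 30 (n_1 = 4)
R_2 = 29.5 (n_2 = 3)
R_3 = 29 (n_3 = 4)
R_4 = 16.5 (n_4 = 3)
Step 3: H = 12/(N(N+1)) * sum(R_i^2/n_i) - 3(N+1)
     = 12/(14*15) * (30^2/4 + 29.5^2/3 + 29^2/4 + 16.5^2/3) - 3*15
     = 0.057143 * 816.083 - 45
     = 1.633333.
Step 4: Ties present; correction factor C = 1 - 18/(14^3 - 14) = 0.993407. Corrected H = 1.633333 / 0.993407 = 1.644174.
Step 5: Under H0, H ~ chi^2(3); p-value = 0.649416.
Step 6: alpha = 0.05. fail to reject H0.

H = 1.6442, df = 3, p = 0.649416, fail to reject H0.
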